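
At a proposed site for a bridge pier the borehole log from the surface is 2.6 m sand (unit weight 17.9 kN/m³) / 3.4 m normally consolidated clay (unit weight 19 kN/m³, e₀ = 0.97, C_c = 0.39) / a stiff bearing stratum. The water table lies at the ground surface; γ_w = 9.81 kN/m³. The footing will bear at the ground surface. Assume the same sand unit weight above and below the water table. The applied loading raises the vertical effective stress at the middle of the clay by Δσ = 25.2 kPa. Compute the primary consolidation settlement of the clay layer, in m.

Mid-depth of clay below the ground surface: z = 2.6 + 3.4/2 = 4.3 m.
Total vertical stress at mid-clay: σ_v = 17.9×2.6 + 19×1.7 = 78.84 kPa.
Pore pressure: u = 9.81×(4.3 − 0) = 42.183 kPa.
Initial effective stress: σ'_0 = σ_v − u = 78.84 − 42.183 = 36.657 kPa.
Final effective stress: σ'_f = σ'_0 + Δσ = 36.657 + 25.2 = 61.857 kPa.
Normally consolidated clay, so the full stress increment lies on the virgin compression line:
S_c = C_c·H/(1+e₀)·log₁₀(σ'_f/σ'_0) = 0.39×3.4/(1+0.97)×log₁₀(61.857/36.657)
    = 0.6731 × 0.22723 = 0.1529 m

S_c ≈ 0.153 m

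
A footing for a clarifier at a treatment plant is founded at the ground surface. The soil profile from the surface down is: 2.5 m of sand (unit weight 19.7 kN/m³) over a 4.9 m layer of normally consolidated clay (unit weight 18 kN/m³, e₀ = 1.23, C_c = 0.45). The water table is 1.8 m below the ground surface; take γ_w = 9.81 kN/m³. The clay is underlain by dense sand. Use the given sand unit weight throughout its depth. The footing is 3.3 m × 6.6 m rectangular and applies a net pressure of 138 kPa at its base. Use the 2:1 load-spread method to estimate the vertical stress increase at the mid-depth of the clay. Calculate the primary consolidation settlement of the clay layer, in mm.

Mid-depth of clay below the ground surface: z = 2.5 + 4.9/2 = 4.95 m.
Total vertical stress at mid-clay: σ_v = 19.7×2.5 + 18×2.45 = 93.35 kPa.
Pore pressure: u = 9.81×(4.95 − 1.8) = 30.902 kPa.
Initial effective stress: σ'_0 = σ_v − u = 93.35 − 30.902 = 62.448 kPa.
Stress increase at mid-clay by the 2:1 spreading method:
Δσ = qBL/((B+z)(L+z)) = 138×3.3×6.6/((3.3+4.95)(6.6+4.95)) = 31.543 kPa
Final effective stress: σ'_f = σ'_0 + Δσ = 62.448 + 31.543 = 93.991 kPa.
Normally consolidated clay, so the full stress increment lies on the virgin compression line:
S_c = C_c·H/(1+e₀)·log₁₀(σ'_f/σ'_0) = 0.45×4.9/(1+1.23)×log₁₀(93.991/62.448)
    = 0.98879 × 0.17757 = 0.1756 m

S_c ≈ 176 mm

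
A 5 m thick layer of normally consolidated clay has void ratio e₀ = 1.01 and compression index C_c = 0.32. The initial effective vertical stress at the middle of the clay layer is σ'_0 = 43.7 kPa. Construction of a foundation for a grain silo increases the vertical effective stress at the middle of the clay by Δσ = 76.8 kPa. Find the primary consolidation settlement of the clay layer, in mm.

Final effective stress: σ'_f = σ'_0 + Δσ = 43.7 + 76.8 = 120.5 kPa.
Normally consolidated clay, so the full stress increment lies on the virgin compression line:
S_c = C_c·H/(1+e₀)·log₁₀(σ'_f/σ'_0) = 0.32×5/(1+1.01)×log₁₀(120.5/43.7)
    = 0.79602 × 0.44051 = 0.3507 m

S_c ≈ 351 mm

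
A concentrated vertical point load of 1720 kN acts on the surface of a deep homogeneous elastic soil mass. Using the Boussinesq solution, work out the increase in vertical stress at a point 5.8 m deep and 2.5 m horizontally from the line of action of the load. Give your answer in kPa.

Δσ_z ≈ 15.9 kPa

Boussinesq vertical stress below a point load on an elastic half-space:
Δσ_z = 3P/(2πz²) · [1 + (r/z)²]^(−5/2)
r/z = 2.5/5.8 = 0.43103; [1+(r/z)²]^(−5/2) = 0.6531.
Δσ_z = 3×1720/(2π×5.8²) × 0.6531 = 24.413 × 0.6531 = 15.94 kPa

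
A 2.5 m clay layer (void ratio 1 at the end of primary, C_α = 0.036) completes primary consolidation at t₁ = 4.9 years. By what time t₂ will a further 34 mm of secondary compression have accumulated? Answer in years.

t₂ ≈ 27.9 years

S_s = C_α·H/(1+e_p)·log₁₀(t₂/t₁) ⇒ log₁₀(t₂/t₁) = S_s·(1+e_p)/(C_α·H).
log₁₀(t₂/t₁) = 0.034 × (1+1) / (0.036×2.5) = 0.7556
t₂ = t₁ × 10^0.7556 = 4.9 × 5.696 = 27.91 years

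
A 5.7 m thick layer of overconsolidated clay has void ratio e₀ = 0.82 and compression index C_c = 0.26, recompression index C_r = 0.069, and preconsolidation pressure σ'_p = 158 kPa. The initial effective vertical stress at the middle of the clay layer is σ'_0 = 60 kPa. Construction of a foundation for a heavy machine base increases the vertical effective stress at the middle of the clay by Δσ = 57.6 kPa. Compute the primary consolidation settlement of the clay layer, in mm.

Final effective stress: σ'_f = 60 + 57.6 = 117.6 kPa.
σ'_f = 117.6 ≤ σ'_p = 158 kPa, so the clay remains overconsolidated and only the recompression index applies:
S_c = C_r·H/(1+e₀)·log₁₀(σ'_f/σ'_0) = 0.069×5.7/1.82×log₁₀(117.6/60)
    = 0.2161 × 0.29226 = 0.06316 m

S_c ≈ 63.2 mm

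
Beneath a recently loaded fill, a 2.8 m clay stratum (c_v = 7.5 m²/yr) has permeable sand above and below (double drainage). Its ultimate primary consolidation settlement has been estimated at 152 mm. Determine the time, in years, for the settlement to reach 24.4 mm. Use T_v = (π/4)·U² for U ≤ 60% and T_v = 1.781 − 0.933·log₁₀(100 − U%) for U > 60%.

Drainage path length: H_d = H/2 = 1.4 m (double drainage).
U = S(t)/S_ult = 24.4/152 = 0.1605.
U ≤ 60%: T_v = (π/4)·U² = (π/4)×0.16053² = 0.020239.
t = T_v·H_d²/c_v = 0.020239×1.4²/7.5 = 0.005289 years.

t ≈ 0.00529 years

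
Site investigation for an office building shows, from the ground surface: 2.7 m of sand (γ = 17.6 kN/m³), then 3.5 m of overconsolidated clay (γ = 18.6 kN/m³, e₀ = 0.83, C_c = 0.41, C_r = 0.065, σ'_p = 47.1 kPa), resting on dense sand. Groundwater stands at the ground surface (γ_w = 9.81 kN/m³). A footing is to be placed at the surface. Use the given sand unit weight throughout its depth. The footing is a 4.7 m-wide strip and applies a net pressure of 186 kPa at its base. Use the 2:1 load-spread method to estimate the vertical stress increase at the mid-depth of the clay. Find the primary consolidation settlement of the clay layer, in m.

Mid-depth of clay below the ground surface: z = 2.7 + 3.5/2 = 4.45 m.
Total vertical stress at mid-clay: σ_v = 17.6×2.7 + 18.6×1.75 = 80.07 kPa.
Pore pressure: u = 9.81×(4.45 − 0) = 43.655 kPa.
Initial effective stress: σ'_0 = σ_v − u = 80.07 − 43.655 = 36.415 kPa.
Stress increase at mid-clay by the 2:1 spreading method:
Δσ = qB/(B+z) = 186×4.7/(4.7+4.45) = 95.541 kPa
Final effective stress: σ'_f = 36.415 + 95.541 = 131.96 kPa.
σ'_f = 131.96 > σ'_p = 47.1 kPa, so the stress path crosses the preconsolidation pressure — recompression up to σ'_p, then virgin compression beyond:
S_c = H/(1+e₀)·[C_r·log₁₀(σ'_p/σ'_0) + C_c·log₁₀(σ'_f/σ'_p)]
    = 3.5/1.83 × [0.065×log₁₀(47.1/36.415) + 0.41×log₁₀(131.96/47.1)]
    = 1.9126 × [0.0072631 + 0.18344] = 0.3647 m

S_c ≈ 0.365 m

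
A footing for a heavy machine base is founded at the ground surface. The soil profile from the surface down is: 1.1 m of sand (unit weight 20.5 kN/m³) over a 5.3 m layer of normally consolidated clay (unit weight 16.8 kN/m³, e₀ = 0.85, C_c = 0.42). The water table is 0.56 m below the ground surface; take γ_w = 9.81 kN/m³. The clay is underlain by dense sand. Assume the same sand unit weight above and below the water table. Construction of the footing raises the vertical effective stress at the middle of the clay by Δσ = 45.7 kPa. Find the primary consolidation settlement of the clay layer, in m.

Mid-depth of clay below the ground surface: z = 1.1 + 5.3/2 = 3.75 m.
Total vertical stress at mid-clay: σ_v = 20.5×1.1 + 16.8×2.65 = 67.07 kPa.
Pore pressure: u = 9.81×(3.75 − 0.56) = 31.294 kPa.
Initial effective stress: σ'_0 = σ_v − u = 67.07 − 31.294 = 35.776 kPa.
Final effective stress: σ'_f = σ'_0 + Δσ = 35.776 + 45.7 = 81.476 kPa.
Normally consolidated clay, so the full stress increment lies on the virgin compression line:
S_c = C_c·H/(1+e₀)·log₁₀(σ'_f/σ'_0) = 0.42×5.3/(1+0.85)×log₁₀(81.476/35.776)
    = 1.2032 × 0.35744 = 0.4301 m

S_c ≈ 0.43 m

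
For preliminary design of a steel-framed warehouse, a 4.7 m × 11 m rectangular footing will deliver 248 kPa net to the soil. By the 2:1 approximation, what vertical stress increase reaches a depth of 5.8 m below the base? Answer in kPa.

Δσ_z ≈ 72.7 kPa

By the 2:1 method the load spreads at 1 horizontal : 2 vertical, so at depth z the loaded area has grown by z in each plan dimension:
Δσ = qBL/((B+z)(L+z)) = 248×4.7×11/((4.7+5.8)(11+5.8)) = 72.685 kPa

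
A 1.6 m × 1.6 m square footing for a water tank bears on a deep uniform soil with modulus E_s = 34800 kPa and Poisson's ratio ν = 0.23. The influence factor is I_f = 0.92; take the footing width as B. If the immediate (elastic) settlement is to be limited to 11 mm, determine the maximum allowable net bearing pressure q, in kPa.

S_e = q·B·(1−ν²)/E_s · I_f  ⇒  q = S_e·E_s / (B·(1−ν²)·I_f).
q = 0.011 × 34800 / (1.6 × 0.9471 × 0.92) = 274.6 kPa

q ≈ 275 kPa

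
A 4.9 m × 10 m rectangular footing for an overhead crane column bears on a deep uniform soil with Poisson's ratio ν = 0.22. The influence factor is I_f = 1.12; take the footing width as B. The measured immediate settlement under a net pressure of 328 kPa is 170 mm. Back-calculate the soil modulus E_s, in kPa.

S_e = q·B·(1−ν²)/E_s · I_f  ⇒  E_s = q·B·(1−ν²)·I_f / S_e.
E_s = 328 × 4.9 × 0.9516 × 1.12 / 0.17 = 10080 kPa

E_s ≈ 10100 kPa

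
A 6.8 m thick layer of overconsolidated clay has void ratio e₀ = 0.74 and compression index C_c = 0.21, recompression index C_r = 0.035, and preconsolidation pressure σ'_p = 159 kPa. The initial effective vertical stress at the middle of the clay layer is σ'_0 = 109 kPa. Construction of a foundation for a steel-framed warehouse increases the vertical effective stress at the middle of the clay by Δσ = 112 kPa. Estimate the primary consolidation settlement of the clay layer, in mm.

S_c ≈ 140 mm

Final effective stress: σ'_f = 109 + 112 = 221 kPa.
σ'_f = 221 > σ'_p = 159 kPa, so the stress path crosses the preconsolidation pressure — recompression up to σ'_p, then virgin compression beyond:
S_c = H/(1+e₀)·[C_r·log₁₀(σ'_p/σ'_0) + C_c·log₁₀(σ'_f/σ'_p)]
    = 6.8/1.74 × [0.035×log₁₀(159/109) + 0.21×log₁₀(221/159)]
    = 3.908 × [0.005739 + 0.030029] = 0.1398 m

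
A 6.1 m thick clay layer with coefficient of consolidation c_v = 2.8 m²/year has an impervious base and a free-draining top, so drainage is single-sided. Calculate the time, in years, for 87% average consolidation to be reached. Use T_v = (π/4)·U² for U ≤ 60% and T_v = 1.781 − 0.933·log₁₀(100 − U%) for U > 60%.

t ≈ 9.86 years

Drainage path length: H_d = H = 6.1 m (single drainage).
U > 60%: T_v = 1.781 − 0.933·log₁₀(100 − 87) = 0.74169.
t = T_v·H_d²/c_v = 0.74169×6.1²/2.8 = 9.857 years.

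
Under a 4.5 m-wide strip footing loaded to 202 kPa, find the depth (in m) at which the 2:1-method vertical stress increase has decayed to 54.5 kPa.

z ≈ 12.2 m

2:1 spreading — at depth z the loaded area has grown by z in each plan dimension:
qB/(B+z) = Δσ_z ⇒ z = qB/Δσ_z − B = 202×4.5/54.5 − 4.5 = 12.18 m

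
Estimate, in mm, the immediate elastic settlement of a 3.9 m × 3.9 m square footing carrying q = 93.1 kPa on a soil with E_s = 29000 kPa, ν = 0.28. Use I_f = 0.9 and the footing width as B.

Immediate (elastic) settlement: S_e = q·B·(1−ν²)/E_s · I_f.
S_e = 93.1 × 3.9 × (1 − 0.28²) / 29000 × 0.9
    = 93.1 × 3.9 × 0.9216 / 29000 × 0.9
    = 0.01038 m = 10.38 mm

S_e ≈ 10.4 mm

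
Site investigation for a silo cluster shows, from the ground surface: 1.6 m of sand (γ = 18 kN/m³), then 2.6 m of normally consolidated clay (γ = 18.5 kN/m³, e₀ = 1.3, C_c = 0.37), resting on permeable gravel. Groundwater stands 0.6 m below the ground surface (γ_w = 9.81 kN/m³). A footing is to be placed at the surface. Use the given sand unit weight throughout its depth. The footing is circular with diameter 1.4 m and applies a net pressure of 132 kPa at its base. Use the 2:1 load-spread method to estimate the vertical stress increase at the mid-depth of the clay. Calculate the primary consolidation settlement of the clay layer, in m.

S_c ≈ 0.069 m

Mid-depth of clay below the ground surface: z = 1.6 + 2.6/2 = 2.9 m.
Total vertical stress at mid-clay: σ_v = 18×1.6 + 18.5×1.3 = 52.85 kPa.
Pore pressure: u = 9.81×(2.9 − 0.6) = 22.563 kPa.
Initial effective stress: σ'_0 = σ_v − u = 52.85 − 22.563 = 30.287 kPa.
Stress increase at mid-clay by the 2:1 spreading method:
Δσ ≈ qD²/(D+z)² = 132×1.4²/(1.4+2.9)² = 13.992 kPa
Final effective stress: σ'_f = σ'_0 + Δσ = 30.287 + 13.992 = 44.279 kPa.
Normally consolidated clay, so the full stress increment lies on the virgin compression line:
S_c = C_c·H/(1+e₀)·log₁₀(σ'_f/σ'_0) = 0.37×2.6/(1+1.3)×log₁₀(44.279/30.287)
    = 0.41826 × 0.16494 = 0.06899 m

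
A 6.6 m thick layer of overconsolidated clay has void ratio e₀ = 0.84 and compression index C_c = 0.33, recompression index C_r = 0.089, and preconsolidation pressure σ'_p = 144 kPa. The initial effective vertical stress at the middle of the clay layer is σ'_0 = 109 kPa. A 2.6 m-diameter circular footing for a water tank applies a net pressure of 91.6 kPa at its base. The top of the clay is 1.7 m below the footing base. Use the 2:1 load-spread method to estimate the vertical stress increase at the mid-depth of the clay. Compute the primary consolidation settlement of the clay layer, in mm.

Mid-depth of clay below the footing base: z = 1.7 + 6.6/2 = 5 m.
Stress increase at mid-clay by the 2:1 spreading method:
Δσ ≈ qD²/(D+z)² = 91.6×2.6²/(2.6+5)² = 10.72 kPa
Final effective stress: σ'_f = 109 + 10.72 = 119.72 kPa.
σ'_f = 119.72 ≤ σ'_p = 144 kPa, so the clay remains overconsolidated and only the recompression index applies:
S_c = C_r·H/(1+e₀)·log₁₀(σ'_f/σ'_0) = 0.089×6.6/1.84×log₁₀(119.72/109)
    = 0.31924 × 0.04074 = 0.01301 m

S_c ≈ 13 mm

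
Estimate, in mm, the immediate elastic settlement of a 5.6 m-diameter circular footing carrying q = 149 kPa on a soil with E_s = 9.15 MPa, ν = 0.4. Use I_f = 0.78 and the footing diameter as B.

Immediate (elastic) settlement: S_e = q·B·(1−ν²)/E_s · I_f.
E_s = 9.15 MPa = 9150 kPa.
S_e = 149 × 5.6 × (1 − 0.4²) / 9150 × 0.78
    = 149 × 5.6 × 0.84 / 9150 × 0.78
    = 0.05975 m = 59.75 mm

S_e ≈ 59.7 mm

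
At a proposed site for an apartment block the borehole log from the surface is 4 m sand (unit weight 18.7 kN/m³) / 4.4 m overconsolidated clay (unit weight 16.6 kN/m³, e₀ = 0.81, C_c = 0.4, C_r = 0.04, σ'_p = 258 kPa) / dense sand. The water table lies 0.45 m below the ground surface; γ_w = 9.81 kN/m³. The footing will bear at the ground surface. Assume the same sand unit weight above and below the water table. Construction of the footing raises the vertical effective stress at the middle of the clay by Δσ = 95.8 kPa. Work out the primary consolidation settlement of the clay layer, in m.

S_c ≈ 0.0426 m

Mid-depth of clay below the ground surface: z = 4 + 4.4/2 = 6.2 m.
Total vertical stress at mid-clay: σ_v = 18.7×4 + 16.6×2.2 = 111.32 kPa.
Pore pressure: u = 9.81×(6.2 − 0.45) = 56.408 kPa.
Initial effective stress: σ'_0 = σ_v − u = 111.32 − 56.408 = 54.912 kPa.
Final effective stress: σ'_f = 54.912 + 95.8 = 150.71 kPa.
σ'_f = 150.71 ≤ σ'_p = 258 kPa, so the clay remains overconsolidated and only the recompression index applies:
S_c = C_r·H/(1+e₀)·log₁₀(σ'_f/σ'_0) = 0.04×4.4/1.81×log₁₀(150.71/54.912)
    = 0.097236 × 0.43847 = 0.04264 m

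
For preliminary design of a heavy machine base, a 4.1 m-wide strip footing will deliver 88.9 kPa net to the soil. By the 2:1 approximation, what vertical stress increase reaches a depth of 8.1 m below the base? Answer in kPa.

By the 2:1 method the load spreads at 1 horizontal : 2 vertical, so at depth z the loaded area has grown by z in each plan dimension:
Δσ = qB/(B+z) = 88.9×4.1/(4.1+8.1) = 29.876 kPa

Δσ_z ≈ 29.9 kPa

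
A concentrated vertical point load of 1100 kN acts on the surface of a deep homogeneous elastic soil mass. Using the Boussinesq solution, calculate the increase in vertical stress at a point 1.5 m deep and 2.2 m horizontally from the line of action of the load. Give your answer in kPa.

Δσ_z ≈ 13.2 kPa

Boussinesq vertical stress below a point load on an elastic half-space:
Δσ_z = 3P/(2πz²) · [1 + (r/z)²]^(−5/2)
r/z = 2.2/1.5 = 1.4667; [1+(r/z)²]^(−5/2) = 0.056734.
Δσ_z = 3×1100/(2π×1.5²) × 0.056734 = 233.43 × 0.056734 = 13.24 kPa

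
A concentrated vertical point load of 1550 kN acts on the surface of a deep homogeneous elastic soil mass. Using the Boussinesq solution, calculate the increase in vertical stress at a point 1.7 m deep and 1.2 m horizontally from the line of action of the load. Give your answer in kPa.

Boussinesq vertical stress below a point load on an elastic half-space:
Δσ_z = 3P/(2πz²) · [1 + (r/z)²]^(−5/2)
r/z = 1.2/1.7 = 0.70588; [1+(r/z)²]^(−5/2) = 0.36394.
Δσ_z = 3×1550/(2π×1.7²) × 0.36394 = 256.08 × 0.36394 = 93.2 kPa

Δσ_z ≈ 93.2 kPa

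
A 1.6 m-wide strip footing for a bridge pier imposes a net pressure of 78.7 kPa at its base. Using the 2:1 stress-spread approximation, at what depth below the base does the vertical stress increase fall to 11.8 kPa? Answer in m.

z ≈ 9.07 m

2:1 spreading — at depth z the loaded area has grown by z in each plan dimension:
qB/(B+z) = Δσ_z ⇒ z = qB/Δσ_z − B = 78.7×1.6/11.8 − 1.6 = 9.071 m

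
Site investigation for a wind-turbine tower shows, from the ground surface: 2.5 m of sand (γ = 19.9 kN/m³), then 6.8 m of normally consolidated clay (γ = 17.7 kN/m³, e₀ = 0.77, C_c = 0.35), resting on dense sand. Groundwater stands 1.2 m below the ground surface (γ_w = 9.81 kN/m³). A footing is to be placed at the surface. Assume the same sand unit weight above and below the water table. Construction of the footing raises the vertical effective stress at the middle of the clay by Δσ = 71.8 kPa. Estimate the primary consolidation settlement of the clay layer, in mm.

Mid-depth of clay below the ground surface: z = 2.5 + 6.8/2 = 5.9 m.
Total vertical stress at mid-clay: σ_v = 19.9×2.5 + 17.7×3.4 = 109.93 kPa.
Pore pressure: u = 9.81×(5.9 − 1.2) = 46.107 kPa.
Initial effective stress: σ'_0 = σ_v − u = 109.93 − 46.107 = 63.823 kPa.
Final effective stress: σ'_f = σ'_0 + Δσ = 63.823 + 71.8 = 135.62 kPa.
Normally consolidated clay, so the full stress increment lies on the virgin compression line:
S_c = C_c·H/(1+e₀)·log₁₀(σ'_f/σ'_0) = 0.35×6.8/(1+0.77)×log₁₀(135.62/63.823)
    = 1.3446 × 0.32735 = 0.4402 m

S_c ≈ 440 mm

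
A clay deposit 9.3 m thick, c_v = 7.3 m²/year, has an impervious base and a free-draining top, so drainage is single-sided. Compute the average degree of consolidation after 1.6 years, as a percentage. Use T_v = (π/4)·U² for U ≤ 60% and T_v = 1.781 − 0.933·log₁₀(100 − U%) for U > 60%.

Drainage path length: H_d = H = 9.3 m (single drainage).
T_v = c_v·t/H_d² = 7.3×1.6/9.3² = 0.13504.
T_v = 0.13504 corresponds to the U ≤ 60% branch:
U = √(4T_v/π) = 0.4147

U ≈ 41.5 %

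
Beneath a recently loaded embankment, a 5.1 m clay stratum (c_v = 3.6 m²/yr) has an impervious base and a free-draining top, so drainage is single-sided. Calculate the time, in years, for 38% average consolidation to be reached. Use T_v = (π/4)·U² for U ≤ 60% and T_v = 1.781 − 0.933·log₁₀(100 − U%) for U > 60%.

t ≈ 0.819 years

Drainage path length: H_d = H = 5.1 m (single drainage).
U ≤ 60%: T_v = (π/4)·U² = (π/4)×0.38² = 0.11341.
t = T_v·H_d²/c_v = 0.11341×5.1²/3.6 = 0.8194 years.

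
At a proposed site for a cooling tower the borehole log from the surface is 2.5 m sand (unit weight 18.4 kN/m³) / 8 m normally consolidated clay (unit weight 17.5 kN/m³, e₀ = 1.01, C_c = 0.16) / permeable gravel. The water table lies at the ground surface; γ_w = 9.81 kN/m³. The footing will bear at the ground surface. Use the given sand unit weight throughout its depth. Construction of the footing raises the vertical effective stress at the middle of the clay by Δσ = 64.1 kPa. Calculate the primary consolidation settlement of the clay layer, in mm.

S_c ≈ 221 mm

Mid-depth of clay below the ground surface: z = 2.5 + 8/2 = 6.5 m.
Total vertical stress at mid-clay: σ_v = 18.4×2.5 + 17.5×4 = 116 kPa.
Pore pressure: u = 9.81×(6.5 − 0) = 63.765 kPa.
Initial effective stress: σ'_0 = σ_v − u = 116 − 63.765 = 52.235 kPa.
Final effective stress: σ'_f = σ'_0 + Δσ = 52.235 + 64.1 = 116.33 kPa.
Normally consolidated clay, so the full stress increment lies on the virgin compression line:
S_c = C_c·H/(1+e₀)·log₁₀(σ'_f/σ'_0) = 0.16×8/(1+1.01)×log₁₀(116.33/52.235)
    = 0.63682 × 0.34773 = 0.2214 m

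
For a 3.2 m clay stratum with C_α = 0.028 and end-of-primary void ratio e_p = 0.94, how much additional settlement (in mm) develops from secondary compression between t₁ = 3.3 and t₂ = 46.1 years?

Secondary compression: S_s = C_α·H/(1+e_p)·log₁₀(t₂/t₁)
S_s = 0.028×3.2/(1+0.94)×log₁₀(46.1/3.3)
    = 0.04619 × 1.145 = 0.05289 m

S_s ≈ 52.9 mm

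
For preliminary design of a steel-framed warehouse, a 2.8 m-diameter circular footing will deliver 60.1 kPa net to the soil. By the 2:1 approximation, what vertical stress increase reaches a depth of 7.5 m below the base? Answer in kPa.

Δσ_z ≈ 4.44 kPa

By the 2:1 method the load spreads at 1 horizontal : 2 vertical, so at depth z the loaded area has grown by z in each plan dimension:
Δσ ≈ qD²/(D+z)² = 60.1×2.8²/(2.8+7.5)² = 4.4414 kPa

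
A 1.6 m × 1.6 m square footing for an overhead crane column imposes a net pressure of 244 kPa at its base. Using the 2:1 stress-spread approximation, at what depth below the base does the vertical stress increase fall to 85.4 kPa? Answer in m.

2:1 spreading — at depth z the loaded area has grown by z in each plan dimension:
qB²/(B+z)² = Δσ_z ⇒ z = B(√(q/Δσ_z) − 1) = 1.6×(√(244/85.4) − 1) = 1.104 m

z ≈ 1.1 m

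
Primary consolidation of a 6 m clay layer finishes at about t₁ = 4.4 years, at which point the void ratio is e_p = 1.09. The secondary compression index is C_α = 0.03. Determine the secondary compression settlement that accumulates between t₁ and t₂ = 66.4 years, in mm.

S_s ≈ 102 mm

Secondary compression: S_s = C_α·H/(1+e_p)·log₁₀(t₂/t₁)
S_s = 0.03×6/(1+1.09)×log₁₀(66.4/4.4)
    = 0.08612 × 1.179 = 0.1015 m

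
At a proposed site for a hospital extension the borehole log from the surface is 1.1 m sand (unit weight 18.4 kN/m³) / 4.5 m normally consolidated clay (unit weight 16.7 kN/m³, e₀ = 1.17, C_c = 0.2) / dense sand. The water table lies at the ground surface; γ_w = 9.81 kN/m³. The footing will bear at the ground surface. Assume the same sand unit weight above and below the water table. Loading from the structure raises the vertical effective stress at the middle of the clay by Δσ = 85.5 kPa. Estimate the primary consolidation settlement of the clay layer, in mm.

S_c ≈ 268 mm

Mid-depth of clay below the ground surface: z = 1.1 + 4.5/2 = 3.35 m.
Total vertical stress at mid-clay: σ_v = 18.4×1.1 + 16.7×2.25 = 57.815 kPa.
Pore pressure: u = 9.81×(3.35 − 0) = 32.864 kPa.
Initial effective stress: σ'_0 = σ_v − u = 57.815 − 32.864 = 24.951 kPa.
Final effective stress: σ'_f = σ'_0 + Δσ = 24.951 + 85.5 = 110.45 kPa.
Normally consolidated clay, so the full stress increment lies on the virgin compression line:
S_c = C_c·H/(1+e₀)·log₁₀(σ'_f/σ'_0) = 0.2×4.5/(1+1.17)×log₁₀(110.45/24.951)
    = 0.41475 × 0.64608 = 0.268 m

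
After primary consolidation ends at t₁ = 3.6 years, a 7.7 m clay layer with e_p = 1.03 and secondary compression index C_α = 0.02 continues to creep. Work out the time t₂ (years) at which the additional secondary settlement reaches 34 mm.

S_s = C_α·H/(1+e_p)·log₁₀(t₂/t₁) ⇒ log₁₀(t₂/t₁) = S_s·(1+e_p)/(C_α·H).
log₁₀(t₂/t₁) = 0.034 × (1+1.03) / (0.02×7.7) = 0.4482
t₂ = t₁ × 10^0.4482 = 3.6 × 2.807 = 10.1 years

t₂ ≈ 10.1 years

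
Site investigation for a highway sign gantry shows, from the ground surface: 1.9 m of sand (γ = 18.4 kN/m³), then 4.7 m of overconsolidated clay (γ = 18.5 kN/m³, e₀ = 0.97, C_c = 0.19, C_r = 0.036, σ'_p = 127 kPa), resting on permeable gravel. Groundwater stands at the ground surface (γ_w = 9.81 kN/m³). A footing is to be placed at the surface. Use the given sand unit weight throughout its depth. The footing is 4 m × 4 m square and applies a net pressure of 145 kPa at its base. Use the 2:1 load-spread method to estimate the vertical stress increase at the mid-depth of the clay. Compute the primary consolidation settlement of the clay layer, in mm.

Mid-depth of clay below the ground surface: z = 1.9 + 4.7/2 = 4.25 m.
Total vertical stress at mid-clay: σ_v = 18.4×1.9 + 18.5×2.35 = 78.435 kPa.
Pore pressure: u = 9.81×(4.25 − 0) = 41.693 kPa.
Initial effective stress: σ'_0 = σ_v − u = 78.435 − 41.693 = 36.742 kPa.
Stress increase at mid-clay by the 2:1 spreading method:
Δσ = qBL/((B+z)(L+z)) = 145×4×4/((4+4.25)(4+4.25)) = 34.086 kPa
Final effective stress: σ'_f = 36.742 + 34.086 = 70.828 kPa.
σ'_f = 70.828 ≤ σ'_p = 127 kPa, so the clay remains overconsolidated and only the recompression index applies:
S_c = C_r·H/(1+e₀)·log₁₀(σ'_f/σ'_0) = 0.036×4.7/1.97×log₁₀(70.828/36.742)
    = 0.085889 × 0.28504 = 0.02448 m

S_c ≈ 24.5 mm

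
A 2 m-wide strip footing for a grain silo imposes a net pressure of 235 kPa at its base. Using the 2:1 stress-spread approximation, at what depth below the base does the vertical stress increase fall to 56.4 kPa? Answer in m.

z ≈ 6.33 m

2:1 spreading — at depth z the loaded area has grown by z in each plan dimension:
qB/(B+z) = Δσ_z ⇒ z = qB/Δσ_z − B = 235×2/56.4 − 2 = 6.333 m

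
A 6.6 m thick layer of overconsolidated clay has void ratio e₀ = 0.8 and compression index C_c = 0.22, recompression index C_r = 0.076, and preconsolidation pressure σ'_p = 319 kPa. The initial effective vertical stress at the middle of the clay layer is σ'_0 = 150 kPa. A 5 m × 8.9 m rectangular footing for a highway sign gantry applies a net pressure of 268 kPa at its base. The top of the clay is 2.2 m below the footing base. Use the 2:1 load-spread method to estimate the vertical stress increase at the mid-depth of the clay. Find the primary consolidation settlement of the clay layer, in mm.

S_c ≈ 51.1 mm

Mid-depth of clay below the footing base: z = 2.2 + 6.6/2 = 5.5 m.
Stress increase at mid-clay by the 2:1 spreading method:
Δσ = qBL/((B+z)(L+z)) = 268×5×8.9/((5+5.5)(8.9+5.5)) = 78.876 kPa
Final effective stress: σ'_f = 150 + 78.876 = 228.88 kPa.
σ'_f = 228.88 ≤ σ'_p = 319 kPa, so the clay remains overconsolidated and only the recompression index applies:
S_c = C_r·H/(1+e₀)·log₁₀(σ'_f/σ'_0) = 0.076×6.6/1.8×log₁₀(228.88/150)
    = 0.27867 × 0.18352 = 0.05114 m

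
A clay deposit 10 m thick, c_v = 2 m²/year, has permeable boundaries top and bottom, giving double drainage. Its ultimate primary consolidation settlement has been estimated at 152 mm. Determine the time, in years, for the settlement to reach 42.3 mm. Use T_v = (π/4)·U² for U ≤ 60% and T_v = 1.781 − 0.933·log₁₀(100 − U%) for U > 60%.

t ≈ 0.76 years

Drainage path length: H_d = H/2 = 5 m (double drainage).
U = S(t)/S_ult = 42.3/152 = 0.2783.
U ≤ 60%: T_v = (π/4)·U² = (π/4)×0.27829² = 0.060825.
t = T_v·H_d²/c_v = 0.060825×5²/2 = 0.7603 years.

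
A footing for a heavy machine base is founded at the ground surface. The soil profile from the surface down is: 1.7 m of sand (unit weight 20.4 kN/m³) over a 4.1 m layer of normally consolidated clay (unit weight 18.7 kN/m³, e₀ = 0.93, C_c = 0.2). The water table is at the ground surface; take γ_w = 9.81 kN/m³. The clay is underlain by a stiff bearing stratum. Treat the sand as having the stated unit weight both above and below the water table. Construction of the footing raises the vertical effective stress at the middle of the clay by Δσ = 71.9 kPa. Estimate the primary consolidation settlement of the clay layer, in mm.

S_c ≈ 202 mm

Mid-depth of clay below the ground surface: z = 1.7 + 4.1/2 = 3.75 m.
Total vertical stress at mid-clay: σ_v = 20.4×1.7 + 18.7×2.05 = 73.015 kPa.
Pore pressure: u = 9.81×(3.75 − 0) = 36.788 kPa.
Initial effective stress: σ'_0 = σ_v − u = 73.015 − 36.788 = 36.227 kPa.
Final effective stress: σ'_f = σ'_0 + Δσ = 36.227 + 71.9 = 108.13 kPa.
Normally consolidated clay, so the full stress increment lies on the virgin compression line:
S_c = C_c·H/(1+e₀)·log₁₀(σ'_f/σ'_0) = 0.2×4.1/(1+0.93)×log₁₀(108.13/36.227)
    = 0.42487 × 0.47491 = 0.2018 m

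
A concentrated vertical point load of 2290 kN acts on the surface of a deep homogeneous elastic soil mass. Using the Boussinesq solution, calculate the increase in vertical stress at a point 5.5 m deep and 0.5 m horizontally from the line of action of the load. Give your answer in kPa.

Boussinesq vertical stress below a point load on an elastic half-space:
Δσ_z = 3P/(2πz²) · [1 + (r/z)²]^(−5/2)
r/z = 0.5/5.5 = 0.090909; [1+(r/z)²]^(−5/2) = 0.97963.
Δσ_z = 3×2290/(2π×5.5²) × 0.97963 = 36.145 × 0.97963 = 35.41 kPa

Δσ_z ≈ 35.4 kPa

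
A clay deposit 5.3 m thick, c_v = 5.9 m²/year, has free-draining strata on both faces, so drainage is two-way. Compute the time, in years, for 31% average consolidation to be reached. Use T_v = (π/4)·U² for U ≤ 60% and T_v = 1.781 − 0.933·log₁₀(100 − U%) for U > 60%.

Drainage path length: H_d = H/2 = 2.65 m (double drainage).
U ≤ 60%: T_v = (π/4)·U² = (π/4)×0.31² = 0.075477.
t = T_v·H_d²/c_v = 0.075477×2.65²/5.9 = 0.08984 years.

t ≈ 0.0898 years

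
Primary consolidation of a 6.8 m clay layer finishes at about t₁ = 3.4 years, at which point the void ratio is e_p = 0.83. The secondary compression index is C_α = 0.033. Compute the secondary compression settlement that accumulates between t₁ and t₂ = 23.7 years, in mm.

S_s ≈ 103 mm

Secondary compression: S_s = C_α·H/(1+e_p)·log₁₀(t₂/t₁)
S_s = 0.033×6.8/(1+0.83)×log₁₀(23.7/3.4)
    = 0.1226 × 0.8433 = 0.1034 m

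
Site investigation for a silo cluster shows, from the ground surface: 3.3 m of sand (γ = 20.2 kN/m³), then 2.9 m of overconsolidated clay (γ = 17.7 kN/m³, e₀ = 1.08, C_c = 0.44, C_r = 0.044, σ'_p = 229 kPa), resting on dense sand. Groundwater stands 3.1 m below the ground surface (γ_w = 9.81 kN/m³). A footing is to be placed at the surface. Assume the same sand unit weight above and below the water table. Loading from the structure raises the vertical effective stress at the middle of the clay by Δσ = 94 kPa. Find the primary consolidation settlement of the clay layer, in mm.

S_c ≈ 21.4 mm

Mid-depth of clay below the ground surface: z = 3.3 + 2.9/2 = 4.75 m.
Total vertical stress at mid-clay: σ_v = 20.2×3.3 + 17.7×1.45 = 92.325 kPa.
Pore pressure: u = 9.81×(4.75 − 3.1) = 16.186 kPa.
Initial effective stress: σ'_0 = σ_v − u = 92.325 − 16.186 = 76.139 kPa.
Final effective stress: σ'_f = 76.139 + 94 = 170.14 kPa.
σ'_f = 170.14 ≤ σ'_p = 229 kPa, so the clay remains overconsolidated and only the recompression index applies:
S_c = C_r·H/(1+e₀)·log₁₀(σ'_f/σ'_0) = 0.044×2.9/2.08×log₁₀(170.14/76.139)
    = 0.061345 × 0.3492 = 0.02142 m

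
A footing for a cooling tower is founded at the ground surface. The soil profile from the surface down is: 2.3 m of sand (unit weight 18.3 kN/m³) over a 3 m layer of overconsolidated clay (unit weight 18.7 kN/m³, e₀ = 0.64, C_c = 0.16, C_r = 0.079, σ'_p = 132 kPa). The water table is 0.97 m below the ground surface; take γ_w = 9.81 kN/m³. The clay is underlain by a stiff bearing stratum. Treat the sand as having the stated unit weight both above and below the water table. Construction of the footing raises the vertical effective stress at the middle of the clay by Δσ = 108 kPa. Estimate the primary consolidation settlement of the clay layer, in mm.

S_c ≈ 87.9 mm

Mid-depth of clay below the ground surface: z = 2.3 + 3/2 = 3.8 m.
Total vertical stress at mid-clay: σ_v = 18.3×2.3 + 18.7×1.5 = 70.14 kPa.
Pore pressure: u = 9.81×(3.8 − 0.97) = 27.762 kPa.
Initial effective stress: σ'_0 = σ_v − u = 70.14 − 27.762 = 42.378 kPa.
Final effective stress: σ'_f = 42.378 + 108 = 150.38 kPa.
σ'_f = 150.38 > σ'_p = 132 kPa, so the stress path crosses the preconsolidation pressure — recompression up to σ'_p, then virgin compression beyond:
S_c = H/(1+e₀)·[C_r·log₁₀(σ'_p/σ'_0) + C_c·log₁₀(σ'_f/σ'_p)]
    = 3/1.64 × [0.079×log₁₀(132/42.378) + 0.16×log₁₀(150.38/132)]
    = 1.8293 × [0.038981 + 0.0090586] = 0.08788 m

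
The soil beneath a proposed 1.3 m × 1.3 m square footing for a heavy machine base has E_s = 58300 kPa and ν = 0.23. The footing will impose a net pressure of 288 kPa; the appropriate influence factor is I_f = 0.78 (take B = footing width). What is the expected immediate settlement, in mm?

Immediate (elastic) settlement: S_e = q·B·(1−ν²)/E_s · I_f.
S_e = 288 × 1.3 × (1 − 0.23²) / 58300 × 0.78
    = 288 × 1.3 × 0.9471 / 58300 × 0.78
    = 0.004744 m = 4.744 mm

S_e ≈ 4.74 mm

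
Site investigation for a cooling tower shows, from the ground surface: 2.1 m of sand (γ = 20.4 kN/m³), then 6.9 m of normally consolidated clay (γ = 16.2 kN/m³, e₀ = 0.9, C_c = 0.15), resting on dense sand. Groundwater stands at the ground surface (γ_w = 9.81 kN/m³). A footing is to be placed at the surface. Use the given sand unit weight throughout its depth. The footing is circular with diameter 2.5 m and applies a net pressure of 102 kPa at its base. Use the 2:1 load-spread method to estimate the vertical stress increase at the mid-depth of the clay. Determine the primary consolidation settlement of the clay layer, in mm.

S_c ≈ 47.5 mm

Mid-depth of clay below the ground surface: z = 2.1 + 6.9/2 = 5.55 m.
Total vertical stress at mid-clay: σ_v = 20.4×2.1 + 16.2×3.45 = 98.73 kPa.
Pore pressure: u = 9.81×(5.55 − 0) = 54.446 kPa.
Initial effective stress: σ'_0 = σ_v − u = 98.73 − 54.446 = 44.284 kPa.
Stress increase at mid-clay by the 2:1 spreading method:
Δσ ≈ qD²/(D+z)² = 102×2.5²/(2.5+5.55)² = 9.8376 kPa
Final effective stress: σ'_f = σ'_0 + Δσ = 44.284 + 9.8376 = 54.122 kPa.
Normally consolidated clay, so the full stress increment lies on the virgin compression line:
S_c = C_c·H/(1+e₀)·log₁₀(σ'_f/σ'_0) = 0.15×6.9/(1+0.9)×log₁₀(54.122/44.284)
    = 0.54474 × 0.087127 = 0.04746 m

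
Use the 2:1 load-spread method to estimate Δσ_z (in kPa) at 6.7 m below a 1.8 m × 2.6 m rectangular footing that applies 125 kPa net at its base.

Δσ_z ≈ 7.4 kPa

By the 2:1 method the load spreads at 1 horizontal : 2 vertical, so at depth z the loaded area has grown by z in each plan dimension:
Δσ = qBL/((B+z)(L+z)) = 125×1.8×2.6/((1.8+6.7)(2.6+6.7)) = 7.4004 kPa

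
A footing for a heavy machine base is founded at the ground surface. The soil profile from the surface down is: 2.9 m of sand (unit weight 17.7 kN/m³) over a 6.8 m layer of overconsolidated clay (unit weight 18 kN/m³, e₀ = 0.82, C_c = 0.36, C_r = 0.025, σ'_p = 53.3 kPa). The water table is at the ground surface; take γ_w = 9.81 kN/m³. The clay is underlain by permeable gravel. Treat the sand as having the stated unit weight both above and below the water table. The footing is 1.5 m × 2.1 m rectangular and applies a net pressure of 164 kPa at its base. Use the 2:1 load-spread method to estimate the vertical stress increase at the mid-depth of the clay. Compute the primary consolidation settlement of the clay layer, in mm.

Mid-depth of clay below the ground surface: z = 2.9 + 6.8/2 = 6.3 m.
Total vertical stress at mid-clay: σ_v = 17.7×2.9 + 18×3.4 = 112.53 kPa.
Pore pressure: u = 9.81×(6.3 − 0) = 61.803 kPa.
Initial effective stress: σ'_0 = σ_v − u = 112.53 − 61.803 = 50.727 kPa.
Stress increase at mid-clay by the 2:1 spreading method:
Δσ = qBL/((B+z)(L+z)) = 164×1.5×2.1/((1.5+6.3)(2.1+6.3)) = 7.8846 kPa
Final effective stress: σ'_f = 50.727 + 7.8846 = 58.612 kPa.
σ'_f = 58.612 > σ'_p = 53.3 kPa, so the stress path crosses the preconsolidation pressure — recompression up to σ'_p, then virgin compression beyond:
S_c = H/(1+e₀)·[C_r·log₁₀(σ'_p/σ'_0) + C_c·log₁₀(σ'_f/σ'_p)]
    = 6.8/1.82 × [0.025×log₁₀(53.3/50.727) + 0.36×log₁₀(58.612/53.3)]
    = 3.7363 × [0.0005372 + 0.014853] = 0.0575 m

S_c ≈ 57.5 mm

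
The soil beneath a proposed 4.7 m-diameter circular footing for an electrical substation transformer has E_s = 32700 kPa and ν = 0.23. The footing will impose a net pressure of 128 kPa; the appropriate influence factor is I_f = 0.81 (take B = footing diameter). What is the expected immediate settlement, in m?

S_e ≈ 0.0141 m

Immediate (elastic) settlement: S_e = q·B·(1−ν²)/E_s · I_f.
S_e = 128 × 4.7 × (1 − 0.23²) / 32700 × 0.81
    = 128 × 4.7 × 0.9471 / 32700 × 0.81
    = 0.01411 m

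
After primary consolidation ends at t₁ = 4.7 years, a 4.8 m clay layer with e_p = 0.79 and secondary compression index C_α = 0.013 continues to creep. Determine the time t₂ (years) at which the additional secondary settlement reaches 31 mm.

t₂ ≈ 36.4 years

S_s = C_α·H/(1+e_p)·log₁₀(t₂/t₁) ⇒ log₁₀(t₂/t₁) = S_s·(1+e_p)/(C_α·H).
log₁₀(t₂/t₁) = 0.031 × (1+0.79) / (0.013×4.8) = 0.8893
t₂ = t₁ × 10^0.8893 = 4.7 × 7.749 = 36.42 years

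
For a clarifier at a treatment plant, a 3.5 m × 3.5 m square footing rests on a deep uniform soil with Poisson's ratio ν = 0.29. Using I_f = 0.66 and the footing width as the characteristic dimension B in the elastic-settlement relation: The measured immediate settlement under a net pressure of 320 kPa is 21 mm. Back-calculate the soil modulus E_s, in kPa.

S_e = q·B·(1−ν²)/E_s · I_f  ⇒  E_s = q·B·(1−ν²)·I_f / S_e.
E_s = 320 × 3.5 × 0.9159 × 0.66 / 0.021 = 32240 kPa

E_s ≈ 32200 kPa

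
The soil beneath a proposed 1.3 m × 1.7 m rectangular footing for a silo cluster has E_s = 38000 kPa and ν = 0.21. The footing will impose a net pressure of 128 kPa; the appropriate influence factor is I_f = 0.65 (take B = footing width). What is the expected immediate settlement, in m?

Immediate (elastic) settlement: S_e = q·B·(1−ν²)/E_s · I_f.
S_e = 128 × 1.3 × (1 − 0.21²) / 38000 × 0.65
    = 128 × 1.3 × 0.9559 / 38000 × 0.65
    = 0.002721 m

S_e ≈ 0.00272 m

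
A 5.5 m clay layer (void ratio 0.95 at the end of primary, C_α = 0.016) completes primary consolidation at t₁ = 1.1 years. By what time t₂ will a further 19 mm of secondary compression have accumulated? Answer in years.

S_s = C_α·H/(1+e_p)·log₁₀(t₂/t₁) ⇒ log₁₀(t₂/t₁) = S_s·(1+e_p)/(C_α·H).
log₁₀(t₂/t₁) = 0.019 × (1+0.95) / (0.016×5.5) = 0.421
t₂ = t₁ × 10^0.421 = 1.1 × 2.636 = 2.9 years

t₂ ≈ 2.9 years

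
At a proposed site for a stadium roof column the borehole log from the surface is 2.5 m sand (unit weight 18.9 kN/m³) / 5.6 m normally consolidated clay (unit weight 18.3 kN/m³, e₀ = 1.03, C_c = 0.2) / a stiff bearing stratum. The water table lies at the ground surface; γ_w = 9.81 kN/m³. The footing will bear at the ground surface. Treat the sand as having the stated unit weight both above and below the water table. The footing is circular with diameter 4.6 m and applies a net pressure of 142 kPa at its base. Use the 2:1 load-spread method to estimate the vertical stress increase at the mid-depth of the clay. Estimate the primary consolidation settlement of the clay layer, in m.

S_c ≈ 0.121 m

Mid-depth of clay below the ground surface: z = 2.5 + 5.6/2 = 5.3 m.
Total vertical stress at mid-clay: σ_v = 18.9×2.5 + 18.3×2.8 = 98.49 kPa.
Pore pressure: u = 9.81×(5.3 − 0) = 51.993 kPa.
Initial effective stress: σ'_0 = σ_v − u = 98.49 − 51.993 = 46.497 kPa.
Stress increase at mid-clay by the 2:1 spreading method:
Δσ ≈ qD²/(D+z)² = 142×4.6²/(4.6+5.3)² = 30.657 kPa
Final effective stress: σ'_f = σ'_0 + Δσ = 46.497 + 30.657 = 77.154 kPa.
Normally consolidated clay, so the full stress increment lies on the virgin compression line:
S_c = C_c·H/(1+e₀)·log₁₀(σ'_f/σ'_0) = 0.2×5.6/(1+1.03)×log₁₀(77.154/46.497)
    = 0.55172 × 0.21993 = 0.1213 m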